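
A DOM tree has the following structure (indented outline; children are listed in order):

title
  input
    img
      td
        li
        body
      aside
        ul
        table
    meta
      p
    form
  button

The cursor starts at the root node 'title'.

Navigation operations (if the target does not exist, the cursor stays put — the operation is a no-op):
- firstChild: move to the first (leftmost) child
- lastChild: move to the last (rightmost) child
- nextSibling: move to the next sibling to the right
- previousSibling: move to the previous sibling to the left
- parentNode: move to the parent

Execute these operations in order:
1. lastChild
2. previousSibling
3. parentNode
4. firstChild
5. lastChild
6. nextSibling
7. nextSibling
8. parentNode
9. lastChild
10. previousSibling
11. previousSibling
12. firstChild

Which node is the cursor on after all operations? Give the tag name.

Answer: td

Derivation:
After 1 (lastChild): button
After 2 (previousSibling): input
After 3 (parentNode): title
After 4 (firstChild): input
After 5 (lastChild): form
After 6 (nextSibling): form (no-op, stayed)
After 7 (nextSibling): form (no-op, stayed)
After 8 (parentNode): input
After 9 (lastChild): form
After 10 (previousSibling): meta
After 11 (previousSibling): img
After 12 (firstChild): td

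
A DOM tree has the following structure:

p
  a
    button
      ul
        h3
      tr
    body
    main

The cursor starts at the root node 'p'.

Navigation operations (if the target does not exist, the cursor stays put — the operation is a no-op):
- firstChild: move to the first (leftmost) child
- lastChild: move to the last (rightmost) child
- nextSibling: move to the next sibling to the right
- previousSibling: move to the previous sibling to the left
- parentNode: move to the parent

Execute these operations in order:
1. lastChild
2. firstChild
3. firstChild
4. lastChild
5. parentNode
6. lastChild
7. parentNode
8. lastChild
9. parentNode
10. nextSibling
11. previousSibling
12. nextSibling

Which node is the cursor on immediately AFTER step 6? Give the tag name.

After 1 (lastChild): a
After 2 (firstChild): button
After 3 (firstChild): ul
After 4 (lastChild): h3
After 5 (parentNode): ul
After 6 (lastChild): h3

Answer: h3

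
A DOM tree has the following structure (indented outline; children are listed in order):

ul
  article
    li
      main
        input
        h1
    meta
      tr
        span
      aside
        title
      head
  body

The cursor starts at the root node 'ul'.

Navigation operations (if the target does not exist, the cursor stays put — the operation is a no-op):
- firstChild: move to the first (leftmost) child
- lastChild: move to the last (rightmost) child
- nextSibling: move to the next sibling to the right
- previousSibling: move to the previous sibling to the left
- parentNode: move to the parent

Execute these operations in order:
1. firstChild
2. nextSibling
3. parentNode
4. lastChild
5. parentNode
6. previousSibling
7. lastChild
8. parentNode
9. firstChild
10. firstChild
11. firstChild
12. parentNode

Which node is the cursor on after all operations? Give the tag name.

Answer: li

Derivation:
After 1 (firstChild): article
After 2 (nextSibling): body
After 3 (parentNode): ul
After 4 (lastChild): body
After 5 (parentNode): ul
After 6 (previousSibling): ul (no-op, stayed)
After 7 (lastChild): body
After 8 (parentNode): ul
After 9 (firstChild): article
After 10 (firstChild): li
After 11 (firstChild): main
After 12 (parentNode): li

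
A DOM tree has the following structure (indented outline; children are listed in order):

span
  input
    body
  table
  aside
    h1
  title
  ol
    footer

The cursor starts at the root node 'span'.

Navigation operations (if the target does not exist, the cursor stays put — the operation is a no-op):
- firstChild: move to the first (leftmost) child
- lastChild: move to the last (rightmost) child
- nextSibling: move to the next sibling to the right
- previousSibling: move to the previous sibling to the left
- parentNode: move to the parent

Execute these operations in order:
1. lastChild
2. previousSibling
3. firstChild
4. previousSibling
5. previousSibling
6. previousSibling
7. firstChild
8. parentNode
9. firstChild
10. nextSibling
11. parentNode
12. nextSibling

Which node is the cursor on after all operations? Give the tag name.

After 1 (lastChild): ol
After 2 (previousSibling): title
After 3 (firstChild): title (no-op, stayed)
After 4 (previousSibling): aside
After 5 (previousSibling): table
After 6 (previousSibling): input
After 7 (firstChild): body
After 8 (parentNode): input
After 9 (firstChild): body
After 10 (nextSibling): body (no-op, stayed)
After 11 (parentNode): input
After 12 (nextSibling): table

Answer: table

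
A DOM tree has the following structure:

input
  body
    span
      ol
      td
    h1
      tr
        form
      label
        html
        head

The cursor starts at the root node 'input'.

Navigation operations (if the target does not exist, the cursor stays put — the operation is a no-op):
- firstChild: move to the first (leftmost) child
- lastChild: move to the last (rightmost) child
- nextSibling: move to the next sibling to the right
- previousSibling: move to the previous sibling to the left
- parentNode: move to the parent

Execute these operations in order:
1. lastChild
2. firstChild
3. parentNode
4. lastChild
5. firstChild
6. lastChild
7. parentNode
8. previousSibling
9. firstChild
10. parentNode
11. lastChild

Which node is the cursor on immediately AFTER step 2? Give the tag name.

After 1 (lastChild): body
After 2 (firstChild): span

Answer: span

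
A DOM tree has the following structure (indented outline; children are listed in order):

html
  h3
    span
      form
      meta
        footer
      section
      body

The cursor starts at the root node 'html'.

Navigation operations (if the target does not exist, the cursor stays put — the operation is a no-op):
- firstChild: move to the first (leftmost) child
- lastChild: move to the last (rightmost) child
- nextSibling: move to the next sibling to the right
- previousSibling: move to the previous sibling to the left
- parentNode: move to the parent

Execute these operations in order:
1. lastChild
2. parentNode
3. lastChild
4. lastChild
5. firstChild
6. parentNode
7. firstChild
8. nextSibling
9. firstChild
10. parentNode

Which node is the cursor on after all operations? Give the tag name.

After 1 (lastChild): h3
After 2 (parentNode): html
After 3 (lastChild): h3
After 4 (lastChild): span
After 5 (firstChild): form
After 6 (parentNode): span
After 7 (firstChild): form
After 8 (nextSibling): meta
After 9 (firstChild): footer
After 10 (parentNode): meta

Answer: meta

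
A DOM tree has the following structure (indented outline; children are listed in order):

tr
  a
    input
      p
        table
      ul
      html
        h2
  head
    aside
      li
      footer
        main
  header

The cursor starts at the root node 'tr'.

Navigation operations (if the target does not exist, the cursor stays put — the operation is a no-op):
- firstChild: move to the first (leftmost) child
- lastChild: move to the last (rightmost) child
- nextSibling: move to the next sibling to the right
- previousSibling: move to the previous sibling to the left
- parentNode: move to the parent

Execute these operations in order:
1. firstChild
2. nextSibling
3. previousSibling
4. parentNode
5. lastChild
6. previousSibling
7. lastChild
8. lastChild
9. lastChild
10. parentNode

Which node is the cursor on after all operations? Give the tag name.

Answer: footer

Derivation:
After 1 (firstChild): a
After 2 (nextSibling): head
After 3 (previousSibling): a
After 4 (parentNode): tr
After 5 (lastChild): header
After 6 (previousSibling): head
After 7 (lastChild): aside
After 8 (lastChild): footer
After 9 (lastChild): main
After 10 (parentNode): footer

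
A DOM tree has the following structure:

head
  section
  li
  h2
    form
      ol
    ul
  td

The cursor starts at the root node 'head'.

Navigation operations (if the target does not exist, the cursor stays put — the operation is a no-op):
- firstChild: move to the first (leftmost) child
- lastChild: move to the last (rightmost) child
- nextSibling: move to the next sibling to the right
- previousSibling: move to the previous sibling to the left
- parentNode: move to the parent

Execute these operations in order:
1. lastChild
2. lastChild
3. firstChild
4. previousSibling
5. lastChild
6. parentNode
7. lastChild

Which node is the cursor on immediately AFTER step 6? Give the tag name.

After 1 (lastChild): td
After 2 (lastChild): td (no-op, stayed)
After 3 (firstChild): td (no-op, stayed)
After 4 (previousSibling): h2
After 5 (lastChild): ul
After 6 (parentNode): h2

Answer: h2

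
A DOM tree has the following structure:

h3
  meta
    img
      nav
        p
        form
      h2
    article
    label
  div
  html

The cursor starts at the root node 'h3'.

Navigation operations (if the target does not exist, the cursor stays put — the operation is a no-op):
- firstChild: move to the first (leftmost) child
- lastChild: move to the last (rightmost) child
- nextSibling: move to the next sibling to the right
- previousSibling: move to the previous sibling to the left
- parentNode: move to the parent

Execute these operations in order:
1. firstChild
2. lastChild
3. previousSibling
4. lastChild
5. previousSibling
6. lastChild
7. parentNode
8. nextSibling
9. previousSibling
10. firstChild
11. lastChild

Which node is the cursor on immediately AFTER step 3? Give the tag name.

Answer: article

Derivation:
After 1 (firstChild): meta
After 2 (lastChild): label
After 3 (previousSibling): article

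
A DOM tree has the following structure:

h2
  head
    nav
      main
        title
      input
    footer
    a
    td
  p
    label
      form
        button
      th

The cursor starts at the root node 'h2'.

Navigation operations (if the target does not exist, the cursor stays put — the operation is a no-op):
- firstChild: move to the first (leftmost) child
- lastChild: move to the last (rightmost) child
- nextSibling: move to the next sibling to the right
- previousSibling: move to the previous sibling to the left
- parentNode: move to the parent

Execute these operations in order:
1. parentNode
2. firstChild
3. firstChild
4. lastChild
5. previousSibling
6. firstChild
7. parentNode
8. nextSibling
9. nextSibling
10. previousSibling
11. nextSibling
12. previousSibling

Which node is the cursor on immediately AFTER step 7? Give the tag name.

After 1 (parentNode): h2 (no-op, stayed)
After 2 (firstChild): head
After 3 (firstChild): nav
After 4 (lastChild): input
After 5 (previousSibling): main
After 6 (firstChild): title
After 7 (parentNode): main

Answer: main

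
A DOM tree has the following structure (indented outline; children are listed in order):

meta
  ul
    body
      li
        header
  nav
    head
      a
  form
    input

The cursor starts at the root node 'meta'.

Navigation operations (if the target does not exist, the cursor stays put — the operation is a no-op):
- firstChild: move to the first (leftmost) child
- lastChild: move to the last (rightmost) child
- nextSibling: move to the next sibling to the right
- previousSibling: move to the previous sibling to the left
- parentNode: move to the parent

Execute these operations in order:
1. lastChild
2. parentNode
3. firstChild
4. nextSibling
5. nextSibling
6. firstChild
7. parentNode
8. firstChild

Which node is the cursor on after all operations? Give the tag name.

After 1 (lastChild): form
After 2 (parentNode): meta
After 3 (firstChild): ul
After 4 (nextSibling): nav
After 5 (nextSibling): form
After 6 (firstChild): input
After 7 (parentNode): form
After 8 (firstChild): input

Answer: input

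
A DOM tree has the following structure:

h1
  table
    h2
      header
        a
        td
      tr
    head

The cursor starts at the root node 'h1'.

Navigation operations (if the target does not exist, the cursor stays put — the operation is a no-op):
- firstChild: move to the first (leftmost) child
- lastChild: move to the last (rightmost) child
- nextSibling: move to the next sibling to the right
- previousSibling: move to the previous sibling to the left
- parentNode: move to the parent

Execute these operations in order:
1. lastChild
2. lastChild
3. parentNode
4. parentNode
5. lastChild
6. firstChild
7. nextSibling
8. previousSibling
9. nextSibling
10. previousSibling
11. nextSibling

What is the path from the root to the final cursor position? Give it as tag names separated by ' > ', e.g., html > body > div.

Answer: h1 > table > head

Derivation:
After 1 (lastChild): table
After 2 (lastChild): head
After 3 (parentNode): table
After 4 (parentNode): h1
After 5 (lastChild): table
After 6 (firstChild): h2
After 7 (nextSibling): head
After 8 (previousSibling): h2
After 9 (nextSibling): head
After 10 (previousSibling): h2
After 11 (nextSibling): head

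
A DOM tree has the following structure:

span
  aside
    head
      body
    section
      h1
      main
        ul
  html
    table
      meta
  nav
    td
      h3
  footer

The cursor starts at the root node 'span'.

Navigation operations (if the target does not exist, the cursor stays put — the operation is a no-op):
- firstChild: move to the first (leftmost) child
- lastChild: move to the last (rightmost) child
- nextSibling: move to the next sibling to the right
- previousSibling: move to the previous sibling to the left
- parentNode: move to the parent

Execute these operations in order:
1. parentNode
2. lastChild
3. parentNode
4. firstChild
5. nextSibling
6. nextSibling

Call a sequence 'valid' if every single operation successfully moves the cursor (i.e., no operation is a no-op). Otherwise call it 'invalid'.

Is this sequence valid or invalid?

Answer: invalid

Derivation:
After 1 (parentNode): span (no-op, stayed)
After 2 (lastChild): footer
After 3 (parentNode): span
After 4 (firstChild): aside
After 5 (nextSibling): html
After 6 (nextSibling): nav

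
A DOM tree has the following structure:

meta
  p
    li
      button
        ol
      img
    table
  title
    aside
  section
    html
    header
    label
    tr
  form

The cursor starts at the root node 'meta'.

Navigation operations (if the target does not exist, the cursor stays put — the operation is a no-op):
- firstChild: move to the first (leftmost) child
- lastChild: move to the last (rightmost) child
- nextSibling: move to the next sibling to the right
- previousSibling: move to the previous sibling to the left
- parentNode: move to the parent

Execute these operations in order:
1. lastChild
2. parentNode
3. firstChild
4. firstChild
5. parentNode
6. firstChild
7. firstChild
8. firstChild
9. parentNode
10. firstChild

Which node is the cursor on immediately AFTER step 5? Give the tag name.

After 1 (lastChild): form
After 2 (parentNode): meta
After 3 (firstChild): p
After 4 (firstChild): li
After 5 (parentNode): p

Answer: p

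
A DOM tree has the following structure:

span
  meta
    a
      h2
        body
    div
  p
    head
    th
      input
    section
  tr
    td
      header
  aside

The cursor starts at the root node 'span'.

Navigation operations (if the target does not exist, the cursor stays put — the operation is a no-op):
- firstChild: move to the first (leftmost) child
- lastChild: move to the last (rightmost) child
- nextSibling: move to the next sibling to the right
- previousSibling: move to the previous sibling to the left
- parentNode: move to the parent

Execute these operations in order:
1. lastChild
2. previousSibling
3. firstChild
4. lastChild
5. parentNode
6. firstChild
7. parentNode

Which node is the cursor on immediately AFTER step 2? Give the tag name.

Answer: tr

Derivation:
After 1 (lastChild): aside
After 2 (previousSibling): tr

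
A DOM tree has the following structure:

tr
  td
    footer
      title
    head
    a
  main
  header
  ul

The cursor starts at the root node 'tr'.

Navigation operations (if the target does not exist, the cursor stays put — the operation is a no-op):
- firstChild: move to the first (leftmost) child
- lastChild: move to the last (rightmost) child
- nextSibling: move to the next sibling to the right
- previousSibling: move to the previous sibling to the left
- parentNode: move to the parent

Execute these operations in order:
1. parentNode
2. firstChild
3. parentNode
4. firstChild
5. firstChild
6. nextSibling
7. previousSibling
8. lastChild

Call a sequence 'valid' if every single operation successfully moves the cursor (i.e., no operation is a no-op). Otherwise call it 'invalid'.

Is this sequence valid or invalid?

After 1 (parentNode): tr (no-op, stayed)
After 2 (firstChild): td
After 3 (parentNode): tr
After 4 (firstChild): td
After 5 (firstChild): footer
After 6 (nextSibling): head
After 7 (previousSibling): footer
After 8 (lastChild): title

Answer: invalid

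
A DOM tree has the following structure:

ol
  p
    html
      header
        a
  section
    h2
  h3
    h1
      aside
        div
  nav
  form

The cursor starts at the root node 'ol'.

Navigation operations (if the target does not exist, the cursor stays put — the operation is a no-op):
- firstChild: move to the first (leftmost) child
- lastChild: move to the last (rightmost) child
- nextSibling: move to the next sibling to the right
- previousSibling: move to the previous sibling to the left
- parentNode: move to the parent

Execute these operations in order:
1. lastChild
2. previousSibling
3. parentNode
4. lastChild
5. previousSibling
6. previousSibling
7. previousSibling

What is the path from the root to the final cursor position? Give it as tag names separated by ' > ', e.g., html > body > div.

Answer: ol > section

Derivation:
After 1 (lastChild): form
After 2 (previousSibling): nav
After 3 (parentNode): ol
After 4 (lastChild): form
After 5 (previousSibling): nav
After 6 (previousSibling): h3
After 7 (previousSibling): section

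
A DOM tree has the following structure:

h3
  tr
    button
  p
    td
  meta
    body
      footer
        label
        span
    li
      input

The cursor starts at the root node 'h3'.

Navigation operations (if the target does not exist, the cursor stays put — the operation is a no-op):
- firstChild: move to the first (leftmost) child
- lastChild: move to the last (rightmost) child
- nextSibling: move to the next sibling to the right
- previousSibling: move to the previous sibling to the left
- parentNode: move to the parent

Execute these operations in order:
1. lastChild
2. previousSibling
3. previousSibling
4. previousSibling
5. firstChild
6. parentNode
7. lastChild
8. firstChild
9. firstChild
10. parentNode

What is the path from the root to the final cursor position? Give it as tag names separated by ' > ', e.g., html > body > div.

Answer: h3 > tr

Derivation:
After 1 (lastChild): meta
After 2 (previousSibling): p
After 3 (previousSibling): tr
After 4 (previousSibling): tr (no-op, stayed)
After 5 (firstChild): button
After 6 (parentNode): tr
After 7 (lastChild): button
After 8 (firstChild): button (no-op, stayed)
After 9 (firstChild): button (no-op, stayed)
After 10 (parentNode): tr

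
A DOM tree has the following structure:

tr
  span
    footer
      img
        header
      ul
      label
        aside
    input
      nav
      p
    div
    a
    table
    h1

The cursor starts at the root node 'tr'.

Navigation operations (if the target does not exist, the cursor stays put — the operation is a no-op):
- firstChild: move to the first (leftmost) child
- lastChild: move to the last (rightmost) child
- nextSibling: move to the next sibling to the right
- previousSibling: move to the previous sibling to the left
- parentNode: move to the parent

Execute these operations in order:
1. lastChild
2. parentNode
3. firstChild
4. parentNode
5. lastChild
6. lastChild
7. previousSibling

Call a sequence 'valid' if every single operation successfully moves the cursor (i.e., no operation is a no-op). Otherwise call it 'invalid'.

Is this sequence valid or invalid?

After 1 (lastChild): span
After 2 (parentNode): tr
After 3 (firstChild): span
After 4 (parentNode): tr
After 5 (lastChild): span
After 6 (lastChild): h1
After 7 (previousSibling): table

Answer: valid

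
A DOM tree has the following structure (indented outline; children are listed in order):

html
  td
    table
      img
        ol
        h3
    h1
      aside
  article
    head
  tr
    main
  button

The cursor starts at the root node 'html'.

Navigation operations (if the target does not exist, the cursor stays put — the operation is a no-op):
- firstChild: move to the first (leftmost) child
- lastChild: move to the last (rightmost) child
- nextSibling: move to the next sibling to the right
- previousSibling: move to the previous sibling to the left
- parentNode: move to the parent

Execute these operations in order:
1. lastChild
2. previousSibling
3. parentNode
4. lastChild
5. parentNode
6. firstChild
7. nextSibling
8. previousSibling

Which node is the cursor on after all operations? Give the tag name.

After 1 (lastChild): button
After 2 (previousSibling): tr
After 3 (parentNode): html
After 4 (lastChild): button
After 5 (parentNode): html
After 6 (firstChild): td
After 7 (nextSibling): article
After 8 (previousSibling): td

Answer: td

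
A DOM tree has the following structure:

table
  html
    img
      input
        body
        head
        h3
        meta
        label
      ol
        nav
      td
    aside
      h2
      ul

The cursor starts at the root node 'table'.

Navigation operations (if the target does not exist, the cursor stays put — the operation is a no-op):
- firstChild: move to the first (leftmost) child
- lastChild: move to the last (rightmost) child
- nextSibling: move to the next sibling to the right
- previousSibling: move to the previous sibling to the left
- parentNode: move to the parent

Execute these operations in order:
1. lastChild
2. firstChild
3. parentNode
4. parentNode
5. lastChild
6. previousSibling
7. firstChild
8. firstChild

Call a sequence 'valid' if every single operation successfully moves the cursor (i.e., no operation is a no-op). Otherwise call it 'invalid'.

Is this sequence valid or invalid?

Answer: invalid

Derivation:
After 1 (lastChild): html
After 2 (firstChild): img
After 3 (parentNode): html
After 4 (parentNode): table
After 5 (lastChild): html
After 6 (previousSibling): html (no-op, stayed)
After 7 (firstChild): img
After 8 (firstChild): input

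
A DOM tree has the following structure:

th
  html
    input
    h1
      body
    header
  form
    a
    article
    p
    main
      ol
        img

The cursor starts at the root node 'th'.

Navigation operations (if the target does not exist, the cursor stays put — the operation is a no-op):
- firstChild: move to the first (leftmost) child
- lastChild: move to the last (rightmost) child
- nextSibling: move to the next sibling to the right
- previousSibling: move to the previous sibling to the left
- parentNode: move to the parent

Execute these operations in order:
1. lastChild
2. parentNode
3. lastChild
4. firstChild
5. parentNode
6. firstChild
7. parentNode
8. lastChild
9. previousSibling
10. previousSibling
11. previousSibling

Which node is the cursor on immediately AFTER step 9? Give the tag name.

Answer: p

Derivation:
After 1 (lastChild): form
After 2 (parentNode): th
After 3 (lastChild): form
After 4 (firstChild): a
After 5 (parentNode): form
After 6 (firstChild): a
After 7 (parentNode): form
After 8 (lastChild): main
After 9 (previousSibling): p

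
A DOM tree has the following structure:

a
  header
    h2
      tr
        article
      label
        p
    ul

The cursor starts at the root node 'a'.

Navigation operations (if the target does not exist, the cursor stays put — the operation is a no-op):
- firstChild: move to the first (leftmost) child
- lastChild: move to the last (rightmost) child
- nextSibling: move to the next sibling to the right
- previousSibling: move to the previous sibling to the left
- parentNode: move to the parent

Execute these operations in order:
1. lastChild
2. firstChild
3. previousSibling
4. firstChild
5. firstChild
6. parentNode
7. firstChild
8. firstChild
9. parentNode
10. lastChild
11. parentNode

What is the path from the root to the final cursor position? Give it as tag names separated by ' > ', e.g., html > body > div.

After 1 (lastChild): header
After 2 (firstChild): h2
After 3 (previousSibling): h2 (no-op, stayed)
After 4 (firstChild): tr
After 5 (firstChild): article
After 6 (parentNode): tr
After 7 (firstChild): article
After 8 (firstChild): article (no-op, stayed)
After 9 (parentNode): tr
After 10 (lastChild): article
After 11 (parentNode): tr

Answer: a > header > h2 > tr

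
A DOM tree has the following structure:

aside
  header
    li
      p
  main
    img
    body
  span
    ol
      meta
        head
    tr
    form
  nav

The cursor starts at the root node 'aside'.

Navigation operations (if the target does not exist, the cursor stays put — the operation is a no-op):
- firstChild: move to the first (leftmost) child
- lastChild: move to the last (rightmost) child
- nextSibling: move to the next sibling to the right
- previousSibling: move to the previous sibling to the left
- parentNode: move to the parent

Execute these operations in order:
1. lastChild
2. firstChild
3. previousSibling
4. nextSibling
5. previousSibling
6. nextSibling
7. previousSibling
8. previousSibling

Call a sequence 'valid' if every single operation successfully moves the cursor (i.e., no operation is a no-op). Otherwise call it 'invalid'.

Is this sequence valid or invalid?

After 1 (lastChild): nav
After 2 (firstChild): nav (no-op, stayed)
After 3 (previousSibling): span
After 4 (nextSibling): nav
After 5 (previousSibling): span
After 6 (nextSibling): nav
After 7 (previousSibling): span
After 8 (previousSibling): main

Answer: invalid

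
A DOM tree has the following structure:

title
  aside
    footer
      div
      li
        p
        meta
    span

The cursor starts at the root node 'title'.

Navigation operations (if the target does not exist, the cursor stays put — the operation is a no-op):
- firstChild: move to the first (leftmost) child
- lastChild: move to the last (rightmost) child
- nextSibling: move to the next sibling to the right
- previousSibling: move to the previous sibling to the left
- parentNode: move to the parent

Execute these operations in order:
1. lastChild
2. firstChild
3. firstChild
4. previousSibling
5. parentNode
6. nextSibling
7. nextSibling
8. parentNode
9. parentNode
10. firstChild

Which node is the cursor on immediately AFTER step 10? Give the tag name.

Answer: aside

Derivation:
After 1 (lastChild): aside
After 2 (firstChild): footer
After 3 (firstChild): div
After 4 (previousSibling): div (no-op, stayed)
After 5 (parentNode): footer
After 6 (nextSibling): span
After 7 (nextSibling): span (no-op, stayed)
After 8 (parentNode): aside
After 9 (parentNode): title
After 10 (firstChild): aside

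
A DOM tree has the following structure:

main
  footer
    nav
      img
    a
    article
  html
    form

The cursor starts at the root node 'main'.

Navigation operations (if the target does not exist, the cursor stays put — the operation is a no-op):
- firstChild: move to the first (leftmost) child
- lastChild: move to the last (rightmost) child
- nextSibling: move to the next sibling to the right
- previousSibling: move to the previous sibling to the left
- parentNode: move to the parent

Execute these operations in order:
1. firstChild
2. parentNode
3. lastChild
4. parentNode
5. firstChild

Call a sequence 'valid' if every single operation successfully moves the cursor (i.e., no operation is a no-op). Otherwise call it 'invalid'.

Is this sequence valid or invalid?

Answer: valid

Derivation:
After 1 (firstChild): footer
After 2 (parentNode): main
After 3 (lastChild): html
After 4 (parentNode): main
After 5 (firstChild): footer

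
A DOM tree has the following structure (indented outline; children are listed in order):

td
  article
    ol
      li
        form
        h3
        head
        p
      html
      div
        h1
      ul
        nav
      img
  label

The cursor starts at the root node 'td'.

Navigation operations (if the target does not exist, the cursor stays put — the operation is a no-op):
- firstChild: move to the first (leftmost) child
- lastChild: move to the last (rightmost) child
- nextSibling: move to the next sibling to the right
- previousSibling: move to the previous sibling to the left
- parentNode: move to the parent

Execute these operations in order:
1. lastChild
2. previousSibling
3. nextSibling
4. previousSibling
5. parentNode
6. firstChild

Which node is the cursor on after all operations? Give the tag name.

Answer: article

Derivation:
After 1 (lastChild): label
After 2 (previousSibling): article
After 3 (nextSibling): label
After 4 (previousSibling): article
After 5 (parentNode): td
After 6 (firstChild): article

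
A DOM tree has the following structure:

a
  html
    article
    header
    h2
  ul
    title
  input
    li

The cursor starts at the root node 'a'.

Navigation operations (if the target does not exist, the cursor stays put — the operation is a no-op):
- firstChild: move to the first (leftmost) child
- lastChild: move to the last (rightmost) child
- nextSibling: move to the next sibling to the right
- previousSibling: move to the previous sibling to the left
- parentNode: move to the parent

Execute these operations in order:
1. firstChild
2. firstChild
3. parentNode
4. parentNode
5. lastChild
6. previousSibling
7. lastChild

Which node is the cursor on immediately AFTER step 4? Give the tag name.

Answer: a

Derivation:
After 1 (firstChild): html
After 2 (firstChild): article
After 3 (parentNode): html
After 4 (parentNode): a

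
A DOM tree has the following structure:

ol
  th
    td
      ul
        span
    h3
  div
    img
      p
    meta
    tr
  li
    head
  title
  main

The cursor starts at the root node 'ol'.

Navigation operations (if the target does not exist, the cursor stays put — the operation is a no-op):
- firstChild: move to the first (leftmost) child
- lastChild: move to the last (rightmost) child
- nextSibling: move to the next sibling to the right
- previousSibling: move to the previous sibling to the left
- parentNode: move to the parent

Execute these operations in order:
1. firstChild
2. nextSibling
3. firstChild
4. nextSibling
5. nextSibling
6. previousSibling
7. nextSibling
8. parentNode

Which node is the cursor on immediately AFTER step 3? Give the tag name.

After 1 (firstChild): th
After 2 (nextSibling): div
After 3 (firstChild): img

Answer: img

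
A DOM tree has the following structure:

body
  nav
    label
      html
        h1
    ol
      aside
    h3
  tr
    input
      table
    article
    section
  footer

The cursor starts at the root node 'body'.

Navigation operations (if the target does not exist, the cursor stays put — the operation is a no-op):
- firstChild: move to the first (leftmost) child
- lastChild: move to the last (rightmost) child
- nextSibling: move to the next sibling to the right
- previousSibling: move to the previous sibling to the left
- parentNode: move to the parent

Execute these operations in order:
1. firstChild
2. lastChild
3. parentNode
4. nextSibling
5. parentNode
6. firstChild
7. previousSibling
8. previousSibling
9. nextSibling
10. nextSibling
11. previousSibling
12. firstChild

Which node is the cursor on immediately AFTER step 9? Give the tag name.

After 1 (firstChild): nav
After 2 (lastChild): h3
After 3 (parentNode): nav
After 4 (nextSibling): tr
After 5 (parentNode): body
After 6 (firstChild): nav
After 7 (previousSibling): nav (no-op, stayed)
After 8 (previousSibling): nav (no-op, stayed)
After 9 (nextSibling): tr

Answer: tr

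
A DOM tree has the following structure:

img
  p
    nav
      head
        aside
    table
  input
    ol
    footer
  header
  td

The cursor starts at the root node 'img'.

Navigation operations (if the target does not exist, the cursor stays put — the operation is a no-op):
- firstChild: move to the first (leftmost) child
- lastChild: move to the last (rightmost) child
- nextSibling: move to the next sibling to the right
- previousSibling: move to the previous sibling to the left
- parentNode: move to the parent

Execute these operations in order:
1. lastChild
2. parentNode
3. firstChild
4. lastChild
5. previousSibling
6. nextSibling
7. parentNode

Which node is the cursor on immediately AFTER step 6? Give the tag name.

Answer: table

Derivation:
After 1 (lastChild): td
After 2 (parentNode): img
After 3 (firstChild): p
After 4 (lastChild): table
After 5 (previousSibling): nav
After 6 (nextSibling): table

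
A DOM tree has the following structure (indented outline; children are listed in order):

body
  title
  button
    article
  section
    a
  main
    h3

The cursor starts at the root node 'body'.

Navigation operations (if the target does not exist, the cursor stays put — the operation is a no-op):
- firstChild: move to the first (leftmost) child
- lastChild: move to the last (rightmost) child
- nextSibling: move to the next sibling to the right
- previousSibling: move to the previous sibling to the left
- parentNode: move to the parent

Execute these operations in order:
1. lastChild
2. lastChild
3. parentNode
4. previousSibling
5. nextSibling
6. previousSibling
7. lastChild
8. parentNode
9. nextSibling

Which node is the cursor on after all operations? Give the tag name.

Answer: main

Derivation:
After 1 (lastChild): main
After 2 (lastChild): h3
After 3 (parentNode): main
After 4 (previousSibling): section
After 5 (nextSibling): main
After 6 (previousSibling): section
After 7 (lastChild): a
After 8 (parentNode): section
After 9 (nextSibling): main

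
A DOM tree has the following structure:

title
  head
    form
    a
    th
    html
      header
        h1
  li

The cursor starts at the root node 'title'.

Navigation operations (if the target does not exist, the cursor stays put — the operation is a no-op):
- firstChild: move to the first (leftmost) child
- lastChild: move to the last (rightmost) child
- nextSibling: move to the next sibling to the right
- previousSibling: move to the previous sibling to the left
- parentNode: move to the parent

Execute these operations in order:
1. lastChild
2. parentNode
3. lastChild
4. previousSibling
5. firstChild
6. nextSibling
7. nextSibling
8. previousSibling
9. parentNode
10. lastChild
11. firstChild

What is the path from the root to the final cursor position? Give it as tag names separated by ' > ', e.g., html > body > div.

Answer: title > head > html > header

Derivation:
After 1 (lastChild): li
After 2 (parentNode): title
After 3 (lastChild): li
After 4 (previousSibling): head
After 5 (firstChild): form
After 6 (nextSibling): a
After 7 (nextSibling): th
After 8 (previousSibling): a
After 9 (parentNode): head
After 10 (lastChild): html
After 11 (firstChild): header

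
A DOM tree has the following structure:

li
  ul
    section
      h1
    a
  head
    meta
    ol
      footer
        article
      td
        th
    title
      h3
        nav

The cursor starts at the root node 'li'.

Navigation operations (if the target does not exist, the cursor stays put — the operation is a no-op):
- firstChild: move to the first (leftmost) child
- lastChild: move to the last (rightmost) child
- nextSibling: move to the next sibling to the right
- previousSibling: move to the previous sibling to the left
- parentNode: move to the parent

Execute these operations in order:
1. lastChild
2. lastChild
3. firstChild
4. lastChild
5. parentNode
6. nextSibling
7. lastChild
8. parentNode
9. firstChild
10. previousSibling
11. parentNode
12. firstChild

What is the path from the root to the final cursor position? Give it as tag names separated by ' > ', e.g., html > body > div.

Answer: li > head > title > h3 > nav

Derivation:
After 1 (lastChild): head
After 2 (lastChild): title
After 3 (firstChild): h3
After 4 (lastChild): nav
After 5 (parentNode): h3
After 6 (nextSibling): h3 (no-op, stayed)
After 7 (lastChild): nav
After 8 (parentNode): h3
After 9 (firstChild): nav
After 10 (previousSibling): nav (no-op, stayed)
After 11 (parentNode): h3
After 12 (firstChild): nav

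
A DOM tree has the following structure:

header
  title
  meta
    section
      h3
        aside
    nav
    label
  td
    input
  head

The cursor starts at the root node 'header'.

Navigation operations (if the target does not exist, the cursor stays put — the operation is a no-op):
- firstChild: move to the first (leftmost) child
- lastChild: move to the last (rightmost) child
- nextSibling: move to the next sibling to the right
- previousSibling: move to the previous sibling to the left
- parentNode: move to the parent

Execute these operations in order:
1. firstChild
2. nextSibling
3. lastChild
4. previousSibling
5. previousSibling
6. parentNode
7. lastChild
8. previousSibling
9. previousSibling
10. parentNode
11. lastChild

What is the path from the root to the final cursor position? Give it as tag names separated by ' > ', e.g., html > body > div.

Answer: header > meta > label

Derivation:
After 1 (firstChild): title
After 2 (nextSibling): meta
After 3 (lastChild): label
After 4 (previousSibling): nav
After 5 (previousSibling): section
After 6 (parentNode): meta
After 7 (lastChild): label
After 8 (previousSibling): nav
After 9 (previousSibling): section
After 10 (parentNode): meta
After 11 (lastChild): label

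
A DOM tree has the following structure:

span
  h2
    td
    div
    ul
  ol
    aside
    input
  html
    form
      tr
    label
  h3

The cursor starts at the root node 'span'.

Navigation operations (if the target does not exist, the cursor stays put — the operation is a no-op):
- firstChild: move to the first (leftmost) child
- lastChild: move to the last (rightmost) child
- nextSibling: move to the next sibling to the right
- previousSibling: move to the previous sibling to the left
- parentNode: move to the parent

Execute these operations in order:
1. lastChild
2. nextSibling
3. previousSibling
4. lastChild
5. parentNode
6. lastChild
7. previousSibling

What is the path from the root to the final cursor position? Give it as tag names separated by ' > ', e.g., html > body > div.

Answer: span > html > form

Derivation:
After 1 (lastChild): h3
After 2 (nextSibling): h3 (no-op, stayed)
After 3 (previousSibling): html
After 4 (lastChild): label
After 5 (parentNode): html
After 6 (lastChild): label
After 7 (previousSibling): form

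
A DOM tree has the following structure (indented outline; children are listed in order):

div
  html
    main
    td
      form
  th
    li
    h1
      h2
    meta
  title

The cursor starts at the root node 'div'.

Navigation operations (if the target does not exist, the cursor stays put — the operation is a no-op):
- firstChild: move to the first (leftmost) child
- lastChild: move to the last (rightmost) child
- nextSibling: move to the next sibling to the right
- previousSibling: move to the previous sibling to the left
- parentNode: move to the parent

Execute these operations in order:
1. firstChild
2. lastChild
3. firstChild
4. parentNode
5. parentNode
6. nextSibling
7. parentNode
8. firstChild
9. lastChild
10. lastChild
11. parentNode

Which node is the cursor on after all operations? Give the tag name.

After 1 (firstChild): html
After 2 (lastChild): td
After 3 (firstChild): form
After 4 (parentNode): td
After 5 (parentNode): html
After 6 (nextSibling): th
After 7 (parentNode): div
After 8 (firstChild): html
After 9 (lastChild): td
After 10 (lastChild): form
After 11 (parentNode): td

Answer: td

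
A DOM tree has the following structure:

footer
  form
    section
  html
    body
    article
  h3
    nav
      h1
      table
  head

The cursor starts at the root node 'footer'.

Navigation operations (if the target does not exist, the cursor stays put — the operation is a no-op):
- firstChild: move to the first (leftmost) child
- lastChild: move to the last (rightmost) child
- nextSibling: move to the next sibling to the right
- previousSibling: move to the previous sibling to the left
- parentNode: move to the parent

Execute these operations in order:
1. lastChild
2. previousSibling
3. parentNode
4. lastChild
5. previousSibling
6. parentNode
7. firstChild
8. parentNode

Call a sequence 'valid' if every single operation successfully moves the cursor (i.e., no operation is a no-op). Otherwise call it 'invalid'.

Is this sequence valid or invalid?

Answer: valid

Derivation:
After 1 (lastChild): head
After 2 (previousSibling): h3
After 3 (parentNode): footer
After 4 (lastChild): head
After 5 (previousSibling): h3
After 6 (parentNode): footer
After 7 (firstChild): form
After 8 (parentNode): footer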